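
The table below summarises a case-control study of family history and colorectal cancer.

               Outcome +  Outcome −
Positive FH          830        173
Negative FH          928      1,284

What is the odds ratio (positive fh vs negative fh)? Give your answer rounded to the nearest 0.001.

Cells: a = 830, b = 173, c = 928, d = 1284.
OR = (a·d)/(b·c) = (830 × 1284) / (173 × 928) = 1065720 / 160544 = 6.63818
The odds of colorectal cancer are about 6.64 times as high in the positive fh group.

6.638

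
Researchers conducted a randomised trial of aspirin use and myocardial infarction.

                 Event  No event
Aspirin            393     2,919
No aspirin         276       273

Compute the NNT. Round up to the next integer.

Risk in treated group = 393/3312 = 0.11866; risk in control = 276/549 = 0.50273.
Absolute risk reduction = 0.50273 − 0.11866 = 0.38407
NNT = 1 / ARR = 1 / 0.38407 = 2.604 → round up → 3

3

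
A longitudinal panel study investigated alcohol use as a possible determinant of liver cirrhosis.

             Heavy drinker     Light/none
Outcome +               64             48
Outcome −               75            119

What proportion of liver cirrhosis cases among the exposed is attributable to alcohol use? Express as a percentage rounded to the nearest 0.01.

Reading the table with exposure as columns: a = 64 (Heavy drinker, case), b = 75 (Heavy drinker, non-case), c = 48 (Light/none, case), d = 119.
Risk in exposed = 64/139 = 0.46043; risk in unexposed = 48/167 = 0.28743.
RR = 0.46043/0.28743 = 1.60192
AR% = (RR − 1)/RR × 100 = (1.60192 − 1)/1.60192 × 100 = 37.5749%

37.57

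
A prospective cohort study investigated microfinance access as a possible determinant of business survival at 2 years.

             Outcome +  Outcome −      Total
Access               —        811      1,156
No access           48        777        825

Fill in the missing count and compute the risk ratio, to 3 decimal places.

5.129

The missing cell is in the exposed row: 1156 − 811 = 345.
So a = 345, b = 811, c = 48, d = 777.
RR = [a/(a+b)] / [c/(c+d)] = (345/1156) / (48/825) = 0.29844/0.05818 = 5.12949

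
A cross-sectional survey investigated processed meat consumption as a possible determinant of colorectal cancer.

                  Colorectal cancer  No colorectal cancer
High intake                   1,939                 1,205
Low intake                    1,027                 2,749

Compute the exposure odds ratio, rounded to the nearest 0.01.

4.31

Cells: a = 1939, b = 1205, c = 1027, d = 2749.
OR = (a·d)/(b·c) = (1939 × 2749) / (1205 × 1027) = 5330311 / 1237535 = 4.30720
The odds of colorectal cancer are about 4.31 times as high in the high intake group.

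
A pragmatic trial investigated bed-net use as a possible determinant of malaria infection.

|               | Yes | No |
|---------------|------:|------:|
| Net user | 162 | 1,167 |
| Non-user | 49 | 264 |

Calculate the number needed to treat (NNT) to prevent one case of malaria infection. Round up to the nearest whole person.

29

Risk in treated group = 162/1329 = 0.12190; risk in control = 49/313 = 0.15655.
Absolute risk reduction = 0.15655 − 0.12190 = 0.03465
NNT = 1 / ARR = 1 / 0.03465 = 28.857 → round up → 29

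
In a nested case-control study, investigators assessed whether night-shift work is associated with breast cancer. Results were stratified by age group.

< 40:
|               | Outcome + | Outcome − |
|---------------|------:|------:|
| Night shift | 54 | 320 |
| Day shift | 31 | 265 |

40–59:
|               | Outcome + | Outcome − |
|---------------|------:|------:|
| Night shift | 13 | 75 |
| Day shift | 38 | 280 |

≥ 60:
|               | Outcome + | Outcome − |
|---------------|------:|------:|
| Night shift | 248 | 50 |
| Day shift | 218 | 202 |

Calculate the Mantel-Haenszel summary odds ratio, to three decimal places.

2.705

OR_MH = Σ(aᵢdᵢ/nᵢ) / Σ(bᵢcᵢ/nᵢ), where nᵢ is the stratum total.
Stratum 1 (< 40): n = 670; a·d/n = 54·265/670 = 21.3582; b·c/n = 320·31/670 = 14.8060
Stratum 2 (40–59): n = 406; a·d/n = 13·280/406 = 8.9655; b·c/n = 75·38/406 = 7.0197
Stratum 3 (≥ 60): n = 718; a·d/n = 248·202/718 = 69.7716; b·c/n = 50·218/718 = 15.1811
OR_MH = (21.3582 + 8.9655 + 69.7716) / (14.8060 + 7.0197 + 15.1811) = 100.0953 / 37.0067 = 2.70479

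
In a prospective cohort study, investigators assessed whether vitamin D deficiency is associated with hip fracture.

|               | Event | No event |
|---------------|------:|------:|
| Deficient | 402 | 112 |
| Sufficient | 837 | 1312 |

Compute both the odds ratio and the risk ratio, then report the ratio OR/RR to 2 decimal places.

Cells: a = 402, b = 112, c = 837, d = 1312.
OR = (402·1312)/(112·837) = 527424/93744 = 5.62622
Risk in exposed = 402/514 = 0.78210; risk in unexposed = 837/2149 = 0.38948; RR = 2.00805
OR/RR = 5.62622 / 2.00805 = 2.80183
The outcome is not rare, so the OR lies further from 1 than the RR.

2.80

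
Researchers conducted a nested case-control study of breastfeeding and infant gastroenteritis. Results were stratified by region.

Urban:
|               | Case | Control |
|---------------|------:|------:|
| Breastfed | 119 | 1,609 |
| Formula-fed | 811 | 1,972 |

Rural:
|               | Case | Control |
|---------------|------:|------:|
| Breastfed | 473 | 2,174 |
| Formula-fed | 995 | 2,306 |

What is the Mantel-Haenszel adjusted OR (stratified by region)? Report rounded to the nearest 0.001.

OR_MH = Σ(aᵢdᵢ/nᵢ) / Σ(bᵢcᵢ/nᵢ), where nᵢ is the stratum total.
Stratum 1 (Urban): n = 4511; a·d/n = 119·1972/4511 = 52.0213; b·c/n = 1609·811/4511 = 289.2705
Stratum 2 (Rural): n = 5948; a·d/n = 473·2306/5948 = 183.3790; b·c/n = 2174·995/5948 = 363.6735
OR_MH = (52.0213 + 183.3790) / (289.2705 + 363.6735) = 235.4002 / 652.9440 = 0.36052

0.361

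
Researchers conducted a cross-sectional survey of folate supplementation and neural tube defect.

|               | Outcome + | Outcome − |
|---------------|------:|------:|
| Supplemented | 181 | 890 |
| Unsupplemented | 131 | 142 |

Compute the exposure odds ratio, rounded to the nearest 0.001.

Cells: a = 181, b = 890, c = 131, d = 142.
OR = (a·d)/(b·c) = (181 × 142) / (890 × 131) = 25702 / 116590 = 0.22045
Exposure is associated with lower odds of neural tube defect (OR = 0.22 < 1).

0.220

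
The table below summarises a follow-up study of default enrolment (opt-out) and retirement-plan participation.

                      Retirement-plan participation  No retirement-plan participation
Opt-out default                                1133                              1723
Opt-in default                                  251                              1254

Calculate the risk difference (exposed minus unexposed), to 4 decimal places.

Cells: a = 1133, b = 1723, c = 251, d = 1254.
Risk in exposed = 1133/2856 = 0.396709; risk in unexposed = 251/1505 = 0.166777.
Risk difference = 0.396709 − 0.166777 = 0.229931

0.2299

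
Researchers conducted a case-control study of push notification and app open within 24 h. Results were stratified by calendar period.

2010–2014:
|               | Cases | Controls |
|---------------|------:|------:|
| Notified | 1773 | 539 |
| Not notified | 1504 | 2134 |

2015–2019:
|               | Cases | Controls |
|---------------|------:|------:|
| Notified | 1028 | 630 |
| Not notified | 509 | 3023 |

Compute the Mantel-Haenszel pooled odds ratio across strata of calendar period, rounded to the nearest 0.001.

6.235

OR_MH = Σ(aᵢdᵢ/nᵢ) / Σ(bᵢcᵢ/nᵢ), where nᵢ is the stratum total.
Stratum 1 (2010–2014): n = 5950; a·d/n = 1773·2134/5950 = 635.8961; b·c/n = 539·1504/5950 = 136.2447
Stratum 2 (2015–2019): n = 5190; a·d/n = 1028·3023/5190 = 598.7753; b·c/n = 630·509/5190 = 61.7861
OR_MH = (635.8961 + 598.7753) / (136.2447 + 61.7861) = 1234.6715 / 198.0308 = 6.23474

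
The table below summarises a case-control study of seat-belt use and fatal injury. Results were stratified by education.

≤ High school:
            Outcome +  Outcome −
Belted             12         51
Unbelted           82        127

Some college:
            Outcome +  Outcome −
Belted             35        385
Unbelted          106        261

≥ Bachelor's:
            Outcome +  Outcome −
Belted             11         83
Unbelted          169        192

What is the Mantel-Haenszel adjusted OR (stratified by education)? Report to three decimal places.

0.223

OR_MH = Σ(aᵢdᵢ/nᵢ) / Σ(bᵢcᵢ/nᵢ), where nᵢ is the stratum total.
Stratum 1 (≤ High school): n = 272; a·d/n = 12·127/272 = 5.6029; b·c/n = 51·82/272 = 15.3750
Stratum 2 (Some college): n = 787; a·d/n = 35·261/787 = 11.6074; b·c/n = 385·106/787 = 51.8551
Stratum 3 (≥ Bachelor's): n = 455; a·d/n = 11·192/455 = 4.6418; b·c/n = 83·169/455 = 30.8286
OR_MH = (5.6029 + 11.6074 + 4.6418) / (15.3750 + 51.8551 + 30.8286) = 21.8521 / 98.0587 = 0.22285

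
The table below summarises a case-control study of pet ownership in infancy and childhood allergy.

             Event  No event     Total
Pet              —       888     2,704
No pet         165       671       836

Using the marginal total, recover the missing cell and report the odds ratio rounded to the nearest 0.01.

8.32

The missing cell is in the exposed row: 2704 − 888 = 1816.
So a = 1816, b = 888, c = 165, d = 671.
OR = (a·d)/(b·c) = (1816 × 671) / (888 × 165) = 1218536 / 146520 = 8.31652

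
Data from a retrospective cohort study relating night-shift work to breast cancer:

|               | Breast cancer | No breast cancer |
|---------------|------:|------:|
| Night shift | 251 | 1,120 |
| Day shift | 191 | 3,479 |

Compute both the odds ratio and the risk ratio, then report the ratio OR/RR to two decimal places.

1.16

Cells: a = 251, b = 1120, c = 191, d = 3479.
OR = (251·3479)/(1120·191) = 873229/213920 = 4.08204
Risk in exposed = 251/1371 = 0.18308; risk in unexposed = 191/3670 = 0.05204; RR = 3.51778
OR/RR = 4.08204 / 3.51778 = 1.16040
The outcome is not rare, so the OR lies further from 1 than the RR.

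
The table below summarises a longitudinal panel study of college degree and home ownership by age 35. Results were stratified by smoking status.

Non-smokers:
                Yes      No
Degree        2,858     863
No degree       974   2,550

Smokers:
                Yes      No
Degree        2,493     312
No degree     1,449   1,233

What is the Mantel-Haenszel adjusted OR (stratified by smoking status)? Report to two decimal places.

7.89

OR_MH = Σ(aᵢdᵢ/nᵢ) / Σ(bᵢcᵢ/nᵢ), where nᵢ is the stratum total.
Stratum 1 (Non-smokers): n = 7245; a·d/n = 2858·2550/7245 = 1005.9213; b·c/n = 863·974/7245 = 116.0196
Stratum 2 (Smokers): n = 5487; a·d/n = 2493·1233/5487 = 560.2094; b·c/n = 312·1449/5487 = 82.3926
OR_MH = (1005.9213 + 560.2094) / (116.0196 + 82.3926) = 1566.1307 / 198.4122 = 7.89332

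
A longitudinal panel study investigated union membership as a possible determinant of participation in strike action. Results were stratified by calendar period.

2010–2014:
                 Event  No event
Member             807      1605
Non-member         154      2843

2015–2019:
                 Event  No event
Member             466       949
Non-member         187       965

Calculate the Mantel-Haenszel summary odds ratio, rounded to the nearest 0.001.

OR_MH = Σ(aᵢdᵢ/nᵢ) / Σ(bᵢcᵢ/nᵢ), where nᵢ is the stratum total.
Stratum 1 (2010–2014): n = 5409; a·d/n = 807·2843/5409 = 424.1636; b·c/n = 1605·154/5409 = 45.6961
Stratum 2 (2015–2019): n = 2567; a·d/n = 466·965/2567 = 175.1811; b·c/n = 949·187/2567 = 69.1325
OR_MH = (424.1636 + 175.1811) / (45.6961 + 69.1325) = 599.3448 / 114.8285 = 5.21948

5.219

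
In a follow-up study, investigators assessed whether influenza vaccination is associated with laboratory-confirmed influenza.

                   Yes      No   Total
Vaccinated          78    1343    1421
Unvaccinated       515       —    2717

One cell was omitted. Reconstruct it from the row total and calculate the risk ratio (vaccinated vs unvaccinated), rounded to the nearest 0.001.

0.290

The missing cell is in the unexposed row: 2717 − 515 = 2202.
So a = 78, b = 1343, c = 515, d = 2202.
RR = [a/(a+b)] / [c/(c+d)] = (78/1421) / (515/2717) = 0.05489/0.18955 = 0.28959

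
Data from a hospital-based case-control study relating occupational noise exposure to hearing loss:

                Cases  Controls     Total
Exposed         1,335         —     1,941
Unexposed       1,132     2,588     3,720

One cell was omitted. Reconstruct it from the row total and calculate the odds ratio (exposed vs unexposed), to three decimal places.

The missing cell is in the exposed row: 1941 − 1335 = 606.
So a = 1335, b = 606, c = 1132, d = 2588.
OR = (a·d)/(b·c) = (1335 × 2588) / (606 × 1132) = 3454980 / 685992 = 5.03647

5.036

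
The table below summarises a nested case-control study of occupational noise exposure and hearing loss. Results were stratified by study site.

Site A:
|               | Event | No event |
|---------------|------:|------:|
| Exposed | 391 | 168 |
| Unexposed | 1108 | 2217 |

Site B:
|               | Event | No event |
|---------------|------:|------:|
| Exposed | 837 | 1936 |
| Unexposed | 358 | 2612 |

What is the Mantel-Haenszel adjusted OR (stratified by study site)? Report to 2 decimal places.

3.58

OR_MH = Σ(aᵢdᵢ/nᵢ) / Σ(bᵢcᵢ/nᵢ), where nᵢ is the stratum total.
Stratum 1 (Site A): n = 3884; a·d/n = 391·2217/3884 = 223.1841; b·c/n = 168·1108/3884 = 47.9258
Stratum 2 (Site B): n = 5743; a·d/n = 837·2612/5743 = 380.6798; b·c/n = 1936·358/5743 = 120.6840
OR_MH = (223.1841 + 380.6798) / (47.9258 + 120.6840) = 603.8639 / 168.6098 = 3.58143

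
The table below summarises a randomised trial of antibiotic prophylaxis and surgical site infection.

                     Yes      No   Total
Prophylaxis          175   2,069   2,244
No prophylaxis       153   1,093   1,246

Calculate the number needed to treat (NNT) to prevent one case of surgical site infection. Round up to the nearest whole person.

23

Risk in treated group = 175/2244 = 0.07799; risk in control = 153/1246 = 0.12279.
Absolute risk reduction = 0.12279 − 0.07799 = 0.04481
NNT = 1 / ARR = 1 / 0.04481 = 22.318 → round up → 23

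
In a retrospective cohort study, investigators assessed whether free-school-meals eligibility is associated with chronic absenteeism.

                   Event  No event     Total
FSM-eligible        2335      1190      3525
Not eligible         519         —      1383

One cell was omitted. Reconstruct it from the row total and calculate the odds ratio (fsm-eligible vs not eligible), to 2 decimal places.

The missing cell is in the unexposed row: 1383 − 519 = 864.
So a = 2335, b = 1190, c = 519, d = 864.
OR = (a·d)/(b·c) = (2335 × 864) / (1190 × 519) = 2017440 / 617610 = 3.26653

3.27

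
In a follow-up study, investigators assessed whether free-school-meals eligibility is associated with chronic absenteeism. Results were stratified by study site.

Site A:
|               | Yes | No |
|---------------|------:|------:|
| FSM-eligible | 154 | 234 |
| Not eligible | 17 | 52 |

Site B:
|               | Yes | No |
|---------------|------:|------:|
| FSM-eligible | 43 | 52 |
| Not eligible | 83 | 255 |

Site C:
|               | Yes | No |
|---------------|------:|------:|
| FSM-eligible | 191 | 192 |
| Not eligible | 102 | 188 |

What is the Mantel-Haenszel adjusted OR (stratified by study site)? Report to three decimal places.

OR_MH = Σ(aᵢdᵢ/nᵢ) / Σ(bᵢcᵢ/nᵢ), where nᵢ is the stratum total.
Stratum 1 (Site A): n = 457; a·d/n = 154·52/457 = 17.5230; b·c/n = 234·17/457 = 8.7046
Stratum 2 (Site B): n = 433; a·d/n = 43·255/433 = 25.3233; b·c/n = 52·83/433 = 9.9677
Stratum 3 (Site C): n = 673; a·d/n = 191·188/673 = 53.3551; b·c/n = 192·102/673 = 29.0996
OR_MH = (17.5230 + 25.3233 + 53.3551) / (8.7046 + 9.9677 + 29.0996) = 96.2014 / 47.7718 = 2.01377

2.014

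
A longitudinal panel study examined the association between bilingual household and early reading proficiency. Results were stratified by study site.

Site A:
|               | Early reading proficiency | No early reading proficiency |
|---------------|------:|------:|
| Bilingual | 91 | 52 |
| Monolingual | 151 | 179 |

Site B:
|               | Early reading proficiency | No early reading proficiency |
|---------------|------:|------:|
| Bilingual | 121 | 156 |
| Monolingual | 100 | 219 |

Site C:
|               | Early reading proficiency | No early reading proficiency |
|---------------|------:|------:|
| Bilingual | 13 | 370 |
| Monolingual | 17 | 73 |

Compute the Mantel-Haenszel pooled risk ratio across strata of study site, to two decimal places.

RR_MH = Σ(aᵢ·n₀ᵢ/nᵢ) / Σ(cᵢ·n₁ᵢ/nᵢ), with n₁ᵢ = aᵢ+bᵢ (exposed), n₀ᵢ = cᵢ+dᵢ (unexposed), nᵢ = n₁ᵢ+n₀ᵢ.
Stratum 1 (Site A): n₁ = 143, n₀ = 330, n = 473; a·n₀/n = 91·330/473 = 63.4884; c·n₁/n = 151·143/473 = 45.6512
Stratum 2 (Site B): n₁ = 277, n₀ = 319, n = 596; a·n₀/n = 121·319/596 = 64.7634; c·n₁/n = 100·277/596 = 46.4765
Stratum 3 (Site C): n₁ = 383, n₀ = 90, n = 473; a·n₀/n = 13·90/473 = 2.4736; c·n₁/n = 17·383/473 = 13.7653
RR_MH = (63.4884 + 64.7634 + 2.4736) / (45.6512 + 46.4765 + 13.7653) = 130.7254 / 105.8930 = 1.23450

1.23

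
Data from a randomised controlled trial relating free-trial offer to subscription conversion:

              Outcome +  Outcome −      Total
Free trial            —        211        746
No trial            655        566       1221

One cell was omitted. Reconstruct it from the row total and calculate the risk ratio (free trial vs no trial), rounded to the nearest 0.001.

The missing cell is in the exposed row: 746 − 211 = 535.
So a = 535, b = 211, c = 655, d = 566.
RR = [a/(a+b)] / [c/(c+d)] = (535/746) / (655/1221) = 0.71716/0.53645 = 1.33687

1.337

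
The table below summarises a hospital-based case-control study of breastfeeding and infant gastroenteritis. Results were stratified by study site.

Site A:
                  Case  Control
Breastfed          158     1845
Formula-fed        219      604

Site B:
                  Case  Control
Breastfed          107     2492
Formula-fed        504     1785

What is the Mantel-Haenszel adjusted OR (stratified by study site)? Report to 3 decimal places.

OR_MH = Σ(aᵢdᵢ/nᵢ) / Σ(bᵢcᵢ/nᵢ), where nᵢ is the stratum total.
Stratum 1 (Site A): n = 2826; a·d/n = 158·604/2826 = 33.7693; b·c/n = 1845·219/2826 = 142.9777
Stratum 2 (Site B): n = 4888; a·d/n = 107·1785/4888 = 39.0743; b·c/n = 2492·504/4888 = 256.9493
OR_MH = (33.7693 + 39.0743) / (142.9777 + 256.9493) = 72.8435 / 399.9270 = 0.18214

0.182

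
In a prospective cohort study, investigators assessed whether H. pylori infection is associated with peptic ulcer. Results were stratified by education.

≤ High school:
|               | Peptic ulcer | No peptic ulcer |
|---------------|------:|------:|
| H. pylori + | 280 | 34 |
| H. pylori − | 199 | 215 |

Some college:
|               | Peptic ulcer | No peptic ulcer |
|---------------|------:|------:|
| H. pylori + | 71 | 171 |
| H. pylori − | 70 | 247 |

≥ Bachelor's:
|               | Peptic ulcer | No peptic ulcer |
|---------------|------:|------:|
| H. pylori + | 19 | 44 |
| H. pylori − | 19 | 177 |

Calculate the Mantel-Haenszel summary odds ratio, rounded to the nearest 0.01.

3.74

OR_MH = Σ(aᵢdᵢ/nᵢ) / Σ(bᵢcᵢ/nᵢ), where nᵢ is the stratum total.
Stratum 1 (≤ High school): n = 728; a·d/n = 280·215/728 = 82.6923; b·c/n = 34·199/728 = 9.2940
Stratum 2 (Some college): n = 559; a·d/n = 71·247/559 = 31.3721; b·c/n = 171·70/559 = 21.4132
Stratum 3 (≥ Bachelor's): n = 259; a·d/n = 19·177/259 = 12.9846; b·c/n = 44·19/259 = 3.2278
OR_MH = (82.6923 + 31.3721 + 12.9846) / (9.2940 + 21.4132 + 3.2278) = 127.0490 / 33.9350 = 3.74389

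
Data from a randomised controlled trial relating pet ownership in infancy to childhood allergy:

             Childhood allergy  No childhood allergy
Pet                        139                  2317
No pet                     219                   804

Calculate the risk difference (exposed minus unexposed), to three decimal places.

Cells: a = 139, b = 2317, c = 219, d = 804.
Risk in exposed = 139/2456 = 0.056596; risk in unexposed = 219/1023 = 0.214076.
Risk difference = 0.056596 − 0.214076 = -0.157480

-0.157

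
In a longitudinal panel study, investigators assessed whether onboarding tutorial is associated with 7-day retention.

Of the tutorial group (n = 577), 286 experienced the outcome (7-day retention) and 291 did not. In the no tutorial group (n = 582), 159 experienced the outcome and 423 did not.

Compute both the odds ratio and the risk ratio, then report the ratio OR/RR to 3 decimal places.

From the description: a = 286, b = 291, c = 159, d = 423.
OR = (286·423)/(291·159) = 120978/46269 = 2.61467
Risk in exposed = 286/577 = 0.49567; risk in unexposed = 159/582 = 0.27320; RR = 1.81433
OR/RR = 2.61467 / 1.81433 = 1.44112
The outcome is not rare, so the OR lies further from 1 than the RR.

1.441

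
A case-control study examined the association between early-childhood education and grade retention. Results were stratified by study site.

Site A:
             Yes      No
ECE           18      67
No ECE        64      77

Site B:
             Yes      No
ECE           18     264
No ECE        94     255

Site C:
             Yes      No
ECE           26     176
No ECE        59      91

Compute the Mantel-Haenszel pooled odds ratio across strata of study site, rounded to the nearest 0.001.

OR_MH = Σ(aᵢdᵢ/nᵢ) / Σ(bᵢcᵢ/nᵢ), where nᵢ is the stratum total.
Stratum 1 (Site A): n = 226; a·d/n = 18·77/226 = 6.1327; b·c/n = 67·64/226 = 18.9735
Stratum 2 (Site B): n = 631; a·d/n = 18·255/631 = 7.2742; b·c/n = 264·94/631 = 39.3281
Stratum 3 (Site C): n = 352; a·d/n = 26·91/352 = 6.7216; b·c/n = 176·59/352 = 29.5000
OR_MH = (6.1327 + 7.2742 + 6.7216) / (18.9735 + 39.3281 + 29.5000) = 20.1285 / 87.8015 = 0.22925

0.229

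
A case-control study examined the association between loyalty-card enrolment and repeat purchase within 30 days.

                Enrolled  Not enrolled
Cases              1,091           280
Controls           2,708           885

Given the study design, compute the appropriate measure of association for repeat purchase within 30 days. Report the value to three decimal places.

Reading the table with exposure as columns: a = 1091 (Enrolled, case), b = 2708 (Enrolled, non-case), c = 280 (Not enrolled, case), d = 885.
This is a case-control study: participants were sampled on outcome status, so risks in the source population cannot be estimated directly — relative risk is not valid here. The odds ratio is the appropriate measure.
OR = (a·d)/(b·c) = (1091 × 885) / (2708 × 280) = 965535 / 758240 = 1.27339

1.273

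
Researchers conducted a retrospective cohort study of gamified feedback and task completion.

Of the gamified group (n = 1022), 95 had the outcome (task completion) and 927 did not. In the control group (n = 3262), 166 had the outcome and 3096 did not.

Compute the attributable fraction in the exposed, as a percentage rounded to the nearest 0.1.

45.3

From the description: a = 95, b = 927, c = 166, d = 3096.
Risk in exposed = 95/1022 = 0.09295; risk in unexposed = 166/3262 = 0.05089.
RR = 0.09295/0.05089 = 1.82662
AR% = (RR − 1)/RR × 100 = (1.82662 − 1)/1.82662 × 100 = 45.2541%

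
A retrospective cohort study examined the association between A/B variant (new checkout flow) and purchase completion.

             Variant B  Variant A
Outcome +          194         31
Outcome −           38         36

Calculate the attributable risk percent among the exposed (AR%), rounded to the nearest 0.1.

44.7

Reading the table with exposure as columns: a = 194 (Variant B, case), b = 38 (Variant B, non-case), c = 31 (Variant A, case), d = 36.
Risk in exposed = 194/232 = 0.83621; risk in unexposed = 31/67 = 0.46269.
RR = 0.83621/0.46269 = 1.80729
AR% = (RR − 1)/RR × 100 = (1.80729 − 1)/1.80729 × 100 = 44.6684%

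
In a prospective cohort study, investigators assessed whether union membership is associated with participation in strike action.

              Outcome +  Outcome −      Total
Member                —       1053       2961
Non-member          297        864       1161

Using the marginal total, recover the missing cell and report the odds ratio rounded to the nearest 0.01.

The missing cell is in the exposed row: 2961 − 1053 = 1908.
So a = 1908, b = 1053, c = 297, d = 864.
OR = (a·d)/(b·c) = (1908 × 864) / (1053 × 297) = 1648512 / 312741 = 5.27117

5.27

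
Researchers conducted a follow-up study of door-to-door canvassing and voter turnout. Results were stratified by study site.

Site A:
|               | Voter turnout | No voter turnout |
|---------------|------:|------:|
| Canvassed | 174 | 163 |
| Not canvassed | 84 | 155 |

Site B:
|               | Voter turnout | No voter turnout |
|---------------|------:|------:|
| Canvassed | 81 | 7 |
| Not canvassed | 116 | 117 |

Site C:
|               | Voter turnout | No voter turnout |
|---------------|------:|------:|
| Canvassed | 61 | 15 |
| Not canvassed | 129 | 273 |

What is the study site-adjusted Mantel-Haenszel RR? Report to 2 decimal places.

1.80

RR_MH = Σ(aᵢ·n₀ᵢ/nᵢ) / Σ(cᵢ·n₁ᵢ/nᵢ), with n₁ᵢ = aᵢ+bᵢ (exposed), n₀ᵢ = cᵢ+dᵢ (unexposed), nᵢ = n₁ᵢ+n₀ᵢ.
Stratum 1 (Site A): n₁ = 337, n₀ = 239, n = 576; a·n₀/n = 174·239/576 = 72.1979; c·n₁/n = 84·337/576 = 49.1458
Stratum 2 (Site B): n₁ = 88, n₀ = 233, n = 321; a·n₀/n = 81·233/321 = 58.7944; c·n₁/n = 116·88/321 = 31.8006
Stratum 3 (Site C): n₁ = 76, n₀ = 402, n = 478; a·n₀/n = 61·402/478 = 51.3013; c·n₁/n = 129·76/478 = 20.5105
RR_MH = (72.1979 + 58.7944 + 51.3013) / (49.1458 + 31.8006 + 20.5105) = 182.2936 / 101.4569 = 1.79676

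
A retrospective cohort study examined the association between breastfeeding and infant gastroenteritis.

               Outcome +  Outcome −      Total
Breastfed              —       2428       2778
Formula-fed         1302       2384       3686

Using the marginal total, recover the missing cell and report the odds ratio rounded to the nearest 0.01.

The missing cell is in the exposed row: 2778 − 2428 = 350.
So a = 350, b = 2428, c = 1302, d = 2384.
OR = (a·d)/(b·c) = (350 × 2384) / (2428 × 1302) = 834400 / 3161256 = 0.26395

0.26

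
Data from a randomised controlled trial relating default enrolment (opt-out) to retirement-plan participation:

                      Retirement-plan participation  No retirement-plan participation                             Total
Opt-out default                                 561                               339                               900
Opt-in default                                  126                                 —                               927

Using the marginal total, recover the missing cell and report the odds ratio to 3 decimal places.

The missing cell is in the unexposed row: 927 − 126 = 801.
So a = 561, b = 339, c = 126, d = 801.
OR = (a·d)/(b·c) = (561 × 801) / (339 × 126) = 449361 / 42714 = 10.52023

10.520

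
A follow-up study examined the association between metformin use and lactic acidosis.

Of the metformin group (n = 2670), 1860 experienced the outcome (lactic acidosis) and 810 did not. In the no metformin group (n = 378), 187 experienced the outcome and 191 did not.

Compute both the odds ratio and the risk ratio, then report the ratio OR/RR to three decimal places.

From the description: a = 1860, b = 810, c = 187, d = 191.
OR = (1860·191)/(810·187) = 355260/151470 = 2.34541
Risk in exposed = 1860/2670 = 0.69663; risk in unexposed = 187/378 = 0.49471; RR = 1.40816
OR/RR = 2.34541 / 1.40816 = 1.66559
The outcome is not rare, so the OR lies further from 1 than the RR.

1.666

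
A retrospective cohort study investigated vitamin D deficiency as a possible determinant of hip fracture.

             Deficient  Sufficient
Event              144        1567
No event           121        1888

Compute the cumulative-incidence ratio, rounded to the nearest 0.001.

1.198

Reading the table with exposure as columns: a = 144 (Deficient, case), b = 121 (Deficient, non-case), c = 1567 (Sufficient, case), d = 1888.
Risk in exposed = 144/265 = 0.54340; risk in unexposed = 1567/3455 = 0.45355.
RR = 0.54340 / 0.45355 = 1.19811
The risk among the exposed is 1.20 times that among the unexposed.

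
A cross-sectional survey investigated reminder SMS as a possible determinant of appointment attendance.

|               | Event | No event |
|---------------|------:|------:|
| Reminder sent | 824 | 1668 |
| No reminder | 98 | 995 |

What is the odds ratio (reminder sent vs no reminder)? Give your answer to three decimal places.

5.016

Cells: a = 824, b = 1668, c = 98, d = 995.
OR = (a·d)/(b·c) = (824 × 995) / (1668 × 98) = 819880 / 163464 = 5.01566
The odds of appointment attendance are about 5.02 times as high in the reminder sent group.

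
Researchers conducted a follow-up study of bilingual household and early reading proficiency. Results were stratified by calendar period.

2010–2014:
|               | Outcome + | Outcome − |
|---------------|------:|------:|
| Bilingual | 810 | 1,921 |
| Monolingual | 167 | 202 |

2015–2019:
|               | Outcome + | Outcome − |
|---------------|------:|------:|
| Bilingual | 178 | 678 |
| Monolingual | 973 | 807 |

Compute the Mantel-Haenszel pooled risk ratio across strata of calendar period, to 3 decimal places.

0.468

RR_MH = Σ(aᵢ·n₀ᵢ/nᵢ) / Σ(cᵢ·n₁ᵢ/nᵢ), with n₁ᵢ = aᵢ+bᵢ (exposed), n₀ᵢ = cᵢ+dᵢ (unexposed), nᵢ = n₁ᵢ+n₀ᵢ.
Stratum 1 (2010–2014): n₁ = 2731, n₀ = 369, n = 3100; a·n₀/n = 810·369/3100 = 96.4161; c·n₁/n = 167·2731/3100 = 147.1216
Stratum 2 (2015–2019): n₁ = 856, n₀ = 1780, n = 2636; a·n₀/n = 178·1780/2636 = 120.1973; c·n₁/n = 973·856/2636 = 315.9666
RR_MH = (96.4161 + 120.1973) / (147.1216 + 315.9666) = 216.6134 / 463.0882 = 0.46776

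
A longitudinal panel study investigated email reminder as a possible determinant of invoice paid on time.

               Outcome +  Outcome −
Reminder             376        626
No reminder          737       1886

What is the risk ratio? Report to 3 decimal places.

Cells: a = 376, b = 626, c = 737, d = 1886.
Risk in exposed = 376/1002 = 0.37525; risk in unexposed = 737/2623 = 0.28098.
RR = 0.37525 / 0.28098 = 1.33552
The risk among the exposed is 1.34 times that among the unexposed.

1.336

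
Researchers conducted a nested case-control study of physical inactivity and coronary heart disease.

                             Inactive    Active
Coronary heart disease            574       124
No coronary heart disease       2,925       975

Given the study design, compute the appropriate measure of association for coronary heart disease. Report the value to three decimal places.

Reading the table with exposure as columns: a = 574 (Inactive, case), b = 2925 (Inactive, non-case), c = 124 (Active, case), d = 975.
This is a nested case-control study: participants were sampled on outcome status, so risks in the source population cannot be estimated directly — relative risk is not valid here. The odds ratio is the appropriate measure.
OR = (a·d)/(b·c) = (574 × 975) / (2925 × 124) = 559650 / 362700 = 1.54301

1.543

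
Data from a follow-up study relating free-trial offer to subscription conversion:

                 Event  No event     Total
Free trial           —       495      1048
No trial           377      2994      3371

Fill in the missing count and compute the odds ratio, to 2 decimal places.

The missing cell is in the exposed row: 1048 − 495 = 553.
So a = 553, b = 495, c = 377, d = 2994.
OR = (a·d)/(b·c) = (553 × 2994) / (495 × 377) = 1655682 / 186615 = 8.87218

8.87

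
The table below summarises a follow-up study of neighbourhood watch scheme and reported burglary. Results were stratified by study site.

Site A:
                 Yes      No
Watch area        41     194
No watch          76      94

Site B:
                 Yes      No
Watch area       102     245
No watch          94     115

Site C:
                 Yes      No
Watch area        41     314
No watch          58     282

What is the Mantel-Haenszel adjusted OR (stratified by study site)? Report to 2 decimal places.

OR_MH = Σ(aᵢdᵢ/nᵢ) / Σ(bᵢcᵢ/nᵢ), where nᵢ is the stratum total.
Stratum 1 (Site A): n = 405; a·d/n = 41·94/405 = 9.5160; b·c/n = 194·76/405 = 36.4049
Stratum 2 (Site B): n = 556; a·d/n = 102·115/556 = 21.0971; b·c/n = 245·94/556 = 41.4209
Stratum 3 (Site C): n = 695; a·d/n = 41·282/695 = 16.6360; b·c/n = 314·58/695 = 26.2043
OR_MH = (9.5160 + 21.0971 + 16.6360) / (36.4049 + 41.4209 + 26.2043) = 47.2491 / 104.0301 = 0.45419

0.45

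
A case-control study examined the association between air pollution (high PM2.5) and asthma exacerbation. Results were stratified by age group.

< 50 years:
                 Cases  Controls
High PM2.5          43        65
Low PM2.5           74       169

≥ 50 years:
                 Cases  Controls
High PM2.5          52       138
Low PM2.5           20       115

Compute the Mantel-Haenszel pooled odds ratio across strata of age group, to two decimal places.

OR_MH = Σ(aᵢdᵢ/nᵢ) / Σ(bᵢcᵢ/nᵢ), where nᵢ is the stratum total.
Stratum 1 (< 50 years): n = 351; a·d/n = 43·169/351 = 20.7037; b·c/n = 65·74/351 = 13.7037
Stratum 2 (≥ 50 years): n = 325; a·d/n = 52·115/325 = 18.4000; b·c/n = 138·20/325 = 8.4923
OR_MH = (20.7037 + 18.4000) / (13.7037 + 8.4923) = 39.1037 / 22.1960 = 1.76174

1.76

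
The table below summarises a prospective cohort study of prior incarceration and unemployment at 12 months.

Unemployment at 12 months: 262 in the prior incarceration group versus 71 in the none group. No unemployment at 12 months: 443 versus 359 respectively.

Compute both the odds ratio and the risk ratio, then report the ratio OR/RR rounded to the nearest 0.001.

1.329

From the description: a = 262, b = 443, c = 71, d = 359.
OR = (262·359)/(443·71) = 94058/31453 = 2.99043
Risk in exposed = 262/705 = 0.37163; risk in unexposed = 71/430 = 0.16512; RR = 2.25072
OR/RR = 2.99043 / 2.25072 = 1.32865
The outcome is not rare, so the OR lies further from 1 than the RR.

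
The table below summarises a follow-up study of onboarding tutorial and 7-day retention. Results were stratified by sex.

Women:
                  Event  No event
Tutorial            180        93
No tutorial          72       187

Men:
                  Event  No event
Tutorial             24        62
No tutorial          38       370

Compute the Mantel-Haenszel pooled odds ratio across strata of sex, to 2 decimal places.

4.68

OR_MH = Σ(aᵢdᵢ/nᵢ) / Σ(bᵢcᵢ/nᵢ), where nᵢ is the stratum total.
Stratum 1 (Women): n = 532; a·d/n = 180·187/532 = 63.2707; b·c/n = 93·72/532 = 12.5865
Stratum 2 (Men): n = 494; a·d/n = 24·370/494 = 17.9757; b·c/n = 62·38/494 = 4.7692
OR_MH = (63.2707 + 17.9757) / (12.5865 + 4.7692) = 81.2464 / 17.3557 = 4.68125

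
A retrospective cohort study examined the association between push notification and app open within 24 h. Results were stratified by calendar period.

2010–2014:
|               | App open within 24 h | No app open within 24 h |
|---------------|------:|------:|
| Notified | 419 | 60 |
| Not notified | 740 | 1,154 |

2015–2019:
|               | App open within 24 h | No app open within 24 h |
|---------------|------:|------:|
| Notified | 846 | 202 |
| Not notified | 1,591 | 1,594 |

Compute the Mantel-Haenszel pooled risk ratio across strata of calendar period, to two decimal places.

1.79

RR_MH = Σ(aᵢ·n₀ᵢ/nᵢ) / Σ(cᵢ·n₁ᵢ/nᵢ), with n₁ᵢ = aᵢ+bᵢ (exposed), n₀ᵢ = cᵢ+dᵢ (unexposed), nᵢ = n₁ᵢ+n₀ᵢ.
Stratum 1 (2010–2014): n₁ = 479, n₀ = 1894, n = 2373; a·n₀/n = 419·1894/2373 = 334.4231; c·n₁/n = 740·479/2373 = 149.3721
Stratum 2 (2015–2019): n₁ = 1048, n₀ = 3185, n = 4233; a·n₀/n = 846·3185/4233 = 636.5485; c·n₁/n = 1591·1048/4233 = 393.8975
RR_MH = (334.4231 + 636.5485) / (149.3721 + 393.8975) = 970.9716 / 543.2696 = 1.78727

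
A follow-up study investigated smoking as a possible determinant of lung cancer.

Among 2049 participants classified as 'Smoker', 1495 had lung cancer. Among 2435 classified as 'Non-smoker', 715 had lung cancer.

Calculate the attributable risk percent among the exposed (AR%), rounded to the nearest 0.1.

59.8

From the description: a = 1495, b = 554, c = 715, d = 1720.
Risk in exposed = 1495/2049 = 0.72962; risk in unexposed = 715/2435 = 0.29363.
RR = 0.72962/0.29363 = 2.48480
AR% = (RR − 1)/RR × 100 = (2.48480 − 1)/2.48480 × 100 = 59.7554%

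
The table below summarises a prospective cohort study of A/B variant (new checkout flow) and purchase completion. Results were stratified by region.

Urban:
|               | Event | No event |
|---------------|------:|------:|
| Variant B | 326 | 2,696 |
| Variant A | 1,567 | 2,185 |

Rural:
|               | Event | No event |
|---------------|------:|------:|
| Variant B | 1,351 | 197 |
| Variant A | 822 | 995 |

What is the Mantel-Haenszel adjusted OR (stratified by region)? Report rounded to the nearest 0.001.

0.751

OR_MH = Σ(aᵢdᵢ/nᵢ) / Σ(bᵢcᵢ/nᵢ), where nᵢ is the stratum total.
Stratum 1 (Urban): n = 6774; a·d/n = 326·2185/6774 = 105.1535; b·c/n = 2696·1567/6774 = 623.6540
Stratum 2 (Rural): n = 3365; a·d/n = 1351·995/3365 = 399.4785; b·c/n = 197·822/3365 = 48.1230
OR_MH = (105.1535 + 399.4785) / (623.6540 + 48.1230) = 504.6320 / 671.7770 = 0.75119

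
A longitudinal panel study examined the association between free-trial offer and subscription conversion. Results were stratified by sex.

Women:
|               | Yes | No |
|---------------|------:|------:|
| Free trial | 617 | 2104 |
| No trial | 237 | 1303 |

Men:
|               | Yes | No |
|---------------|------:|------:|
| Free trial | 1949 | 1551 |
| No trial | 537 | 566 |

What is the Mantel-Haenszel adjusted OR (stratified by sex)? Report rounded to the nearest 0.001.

OR_MH = Σ(aᵢdᵢ/nᵢ) / Σ(bᵢcᵢ/nᵢ), where nᵢ is the stratum total.
Stratum 1 (Women): n = 4261; a·d/n = 617·1303/4261 = 188.6766; b·c/n = 2104·237/4261 = 117.0261
Stratum 2 (Men): n = 4603; a·d/n = 1949·566/4603 = 239.6554; b·c/n = 1551·537/4603 = 180.9444
OR_MH = (188.6766 + 239.6554) / (117.0261 + 180.9444) = 428.3320 / 297.9704 = 1.43750

1.437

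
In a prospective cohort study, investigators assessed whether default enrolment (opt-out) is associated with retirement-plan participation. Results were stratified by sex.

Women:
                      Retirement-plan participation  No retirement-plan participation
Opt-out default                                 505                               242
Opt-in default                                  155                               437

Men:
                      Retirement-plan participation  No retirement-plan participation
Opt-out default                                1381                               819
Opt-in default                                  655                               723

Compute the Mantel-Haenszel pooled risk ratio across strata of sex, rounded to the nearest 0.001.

1.544

RR_MH = Σ(aᵢ·n₀ᵢ/nᵢ) / Σ(cᵢ·n₁ᵢ/nᵢ), with n₁ᵢ = aᵢ+bᵢ (exposed), n₀ᵢ = cᵢ+dᵢ (unexposed), nᵢ = n₁ᵢ+n₀ᵢ.
Stratum 1 (Women): n₁ = 747, n₀ = 592, n = 1339; a·n₀/n = 505·592/1339 = 223.2711; c·n₁/n = 155·747/1339 = 86.4712
Stratum 2 (Men): n₁ = 2200, n₀ = 1378, n = 3578; a·n₀/n = 1381·1378/3578 = 531.8664; c·n₁/n = 655·2200/3578 = 402.7390
RR_MH = (223.2711 + 531.8664) / (86.4712 + 402.7390) = 755.1375 / 489.2102 = 1.54358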